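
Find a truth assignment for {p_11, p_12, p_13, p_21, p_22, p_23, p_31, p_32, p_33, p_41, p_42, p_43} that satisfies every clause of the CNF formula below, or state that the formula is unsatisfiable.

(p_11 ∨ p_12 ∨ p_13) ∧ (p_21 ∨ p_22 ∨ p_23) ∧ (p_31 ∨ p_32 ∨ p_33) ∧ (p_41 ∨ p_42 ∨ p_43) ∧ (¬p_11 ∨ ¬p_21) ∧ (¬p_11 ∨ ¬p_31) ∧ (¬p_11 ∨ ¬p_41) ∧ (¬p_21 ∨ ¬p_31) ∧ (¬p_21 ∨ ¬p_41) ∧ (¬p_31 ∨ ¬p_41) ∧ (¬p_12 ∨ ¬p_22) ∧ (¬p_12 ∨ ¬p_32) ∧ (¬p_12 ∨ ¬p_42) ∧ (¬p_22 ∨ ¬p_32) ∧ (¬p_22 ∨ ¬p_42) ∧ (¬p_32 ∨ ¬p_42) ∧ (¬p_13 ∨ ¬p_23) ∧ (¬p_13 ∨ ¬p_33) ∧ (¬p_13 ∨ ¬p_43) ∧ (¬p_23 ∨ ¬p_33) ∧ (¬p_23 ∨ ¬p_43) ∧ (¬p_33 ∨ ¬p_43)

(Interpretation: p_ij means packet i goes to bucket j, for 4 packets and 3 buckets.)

UNSATISFIABLE

Branch on p_11: set p_11 = False.
Branch on p_12: set p_12 = True.
The clause (¬p_22) is unit, so p_22 = False.
The clause (¬p_32) is unit, so p_32 = False.
The clause (¬p_42) is unit, so p_42 = False.
Branch on p_21: set p_21 = True.
The clause (¬p_31) is unit, so p_31 = False.
The clause (p_33) is unit, so p_33 = True.
The clause (¬p_41) is unit, so p_41 = False.
The clause (p_43) is unit, so p_43 = True.
Now (¬p_43) is unsatisfied and unit — conflict.
So p_21 must be the other value — set p_21 = False.
The clause (p_23) is unit, so p_23 = True.
The clause (¬p_13) is unit, so p_13 = False.
The clause (¬p_33) is unit, so p_33 = False.
The clause (p_31) is unit, so p_31 = True.
The clause (¬p_41) is unit, so p_41 = False.
The clause (p_43) is unit, so p_43 = True.
Now (¬p_43) is unsatisfied and unit — conflict.
Either choice for p_21 ends in contradiction.
So p_12 must be the other value — set p_12 = False.
The clause (p_13) is unit, so p_13 = True.
The clause (¬p_23) is unit, so p_23 = False.
The clause (¬p_33) is unit, so p_33 = False.
The clause (¬p_43) is unit, so p_43 = False.
Branch on p_21: set p_21 = True.
The clause (¬p_31) is unit, so p_31 = False.
The clause (p_32) is unit, so p_32 = True.
The clause (¬p_41) is unit, so p_41 = False.
The clause (p_42) is unit, so p_42 = True.
Now (¬p_42) is unsatisfied and unit — conflict.
So p_21 must be the other value — set p_21 = False.
The clause (p_22) is unit, so p_22 = True.
The clause (¬p_32) is unit, so p_32 = False.
The clause (p_31) is unit, so p_31 = True.
The clause (¬p_41) is unit, so p_41 = False.
The clause (p_42) is unit, so p_42 = True.
Now (¬p_42) is unsatisfied and unit — conflict.
Either choice for p_21 ends in contradiction.
Either choice for p_12 ends in contradiction.
So p_11 must be the other value — set p_11 = True.
The clause (¬p_21) is unit, so p_21 = False.
The clause (¬p_31) is unit, so p_31 = False.
The clause (¬p_41) is unit, so p_41 = False.
Branch on p_22: set p_22 = True.
The clause (¬p_12) is unit, so p_12 = False.
The clause (¬p_32) is unit, so p_32 = False.
The clause (p_33) is unit, so p_33 = True.
The clause (¬p_42) is unit, so p_42 = False.
The clause (p_43) is unit, so p_43 = True.
Now (¬p_43) is unsatisfied and unit — conflict.
So p_22 must be the other value — set p_22 = False.
The clause (p_23) is unit, so p_23 = True.
The clause (¬p_13) is unit, so p_13 = False.
The clause (¬p_33) is unit, so p_33 = False.
The clause (p_32) is unit, so p_32 = True.
The clause (¬p_12) is unit, so p_12 = False.
The clause (¬p_42) is unit, so p_42 = False.
The clause (p_43) is unit, so p_43 = True.
Now (¬p_43) is unsatisfied and unit — conflict.
Either choice for p_22 ends in contradiction.
Either choice for p_11 ends in contradiction.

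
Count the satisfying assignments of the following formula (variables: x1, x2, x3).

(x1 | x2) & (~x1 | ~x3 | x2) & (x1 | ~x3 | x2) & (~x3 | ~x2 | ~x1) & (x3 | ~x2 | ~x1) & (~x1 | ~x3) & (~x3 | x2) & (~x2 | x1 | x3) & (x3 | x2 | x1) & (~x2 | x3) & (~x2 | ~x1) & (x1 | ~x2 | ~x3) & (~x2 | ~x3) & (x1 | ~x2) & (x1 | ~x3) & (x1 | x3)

There are 2^3 = 8 truth assignments over (x1, x2, x3).
Split on x2. With x2 = 1, the clauses containing x2 are satisfied and ~x2 drops from the rest; 0 of the 2^2 = 4 assignments to the other variables satisfy what remains.
With x2 = 0, by the same count on the reduced clause set, 1 assignment works.
(One model: x1=T, x2=F, x3=F.)
Total: 0 + 1 = 1.

1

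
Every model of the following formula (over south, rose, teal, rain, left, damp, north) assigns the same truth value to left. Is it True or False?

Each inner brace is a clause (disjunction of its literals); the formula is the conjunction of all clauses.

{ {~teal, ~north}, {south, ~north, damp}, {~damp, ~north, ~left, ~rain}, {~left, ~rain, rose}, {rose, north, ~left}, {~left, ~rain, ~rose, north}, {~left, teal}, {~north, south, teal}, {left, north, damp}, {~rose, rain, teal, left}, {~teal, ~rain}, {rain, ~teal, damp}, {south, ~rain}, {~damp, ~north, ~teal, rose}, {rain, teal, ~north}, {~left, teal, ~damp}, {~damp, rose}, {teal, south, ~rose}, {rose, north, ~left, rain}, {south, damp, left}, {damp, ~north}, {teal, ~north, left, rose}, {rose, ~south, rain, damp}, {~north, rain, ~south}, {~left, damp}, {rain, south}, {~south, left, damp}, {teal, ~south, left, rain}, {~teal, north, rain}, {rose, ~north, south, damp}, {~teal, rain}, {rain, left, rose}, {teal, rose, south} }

False

Suppose left = 1.
(teal) alone gives teal = 1.
(~north) alone gives north = 0.
(rose) alone gives rose = 1.
(~rain) alone gives rain = 0.
Now (rain) is unsatisfied and unit — conflict.
So every satisfying assignment has left = False.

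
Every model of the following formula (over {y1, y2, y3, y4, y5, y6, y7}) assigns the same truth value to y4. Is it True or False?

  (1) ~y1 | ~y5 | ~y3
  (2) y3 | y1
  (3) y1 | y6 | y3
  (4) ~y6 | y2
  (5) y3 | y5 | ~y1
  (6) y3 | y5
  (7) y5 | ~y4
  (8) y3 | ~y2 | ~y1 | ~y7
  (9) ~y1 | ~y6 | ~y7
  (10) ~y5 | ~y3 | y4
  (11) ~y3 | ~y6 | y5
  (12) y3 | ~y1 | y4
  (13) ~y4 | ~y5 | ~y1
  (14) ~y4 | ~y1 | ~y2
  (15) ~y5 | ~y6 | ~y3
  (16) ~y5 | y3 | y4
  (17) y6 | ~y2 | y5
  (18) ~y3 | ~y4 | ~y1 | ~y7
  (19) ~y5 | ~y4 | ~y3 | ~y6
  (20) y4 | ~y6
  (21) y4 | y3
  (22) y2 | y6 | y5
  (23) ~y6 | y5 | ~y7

True

Suppose y4 = 0.
(~y6) alone gives y6 = 0.
(y3) alone gives y3 = 1.
(~y5) alone gives y5 = 0.
(~y2) alone gives y2 = 0.
Now (y2) is unsatisfied and unit — conflict.
So every satisfying assignment has y4 = True.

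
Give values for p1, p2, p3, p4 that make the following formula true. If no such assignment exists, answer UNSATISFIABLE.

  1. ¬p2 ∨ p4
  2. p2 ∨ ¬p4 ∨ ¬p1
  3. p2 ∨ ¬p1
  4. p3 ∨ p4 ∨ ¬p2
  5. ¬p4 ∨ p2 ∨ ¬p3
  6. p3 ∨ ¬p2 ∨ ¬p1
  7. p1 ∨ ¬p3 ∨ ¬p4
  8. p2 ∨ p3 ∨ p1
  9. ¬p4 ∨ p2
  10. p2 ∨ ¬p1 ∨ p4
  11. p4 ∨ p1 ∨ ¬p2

p1: False,  p2: True,  p3: False,  p4: True

Try p2 = True.
The clause (p4) is unit, so p4 = True.
Try p3 = False.
The clause (¬p1) is unit, so p1 = False.
This assignment satisfies each clause.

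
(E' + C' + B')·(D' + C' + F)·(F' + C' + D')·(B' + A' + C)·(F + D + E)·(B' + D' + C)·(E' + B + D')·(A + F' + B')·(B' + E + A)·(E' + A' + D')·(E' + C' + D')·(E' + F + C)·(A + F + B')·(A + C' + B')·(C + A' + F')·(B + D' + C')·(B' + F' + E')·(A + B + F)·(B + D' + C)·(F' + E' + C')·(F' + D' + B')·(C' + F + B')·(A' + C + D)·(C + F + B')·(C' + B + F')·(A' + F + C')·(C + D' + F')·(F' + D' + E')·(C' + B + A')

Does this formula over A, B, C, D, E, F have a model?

Case E = 1:
Case C = 0:
From the singleton clause (F), F = 1.
From the singleton clause (A'), A = 0.
From the singleton clause (B'), B = 0.
From the singleton clause (D'), D = 0.
This assignment satisfies each clause.
A satisfying assignment: A ↦ 0, B ↦ 0, C ↦ 0, D ↦ 0, E ↦ 1, F ↦ 1.

Satisfiable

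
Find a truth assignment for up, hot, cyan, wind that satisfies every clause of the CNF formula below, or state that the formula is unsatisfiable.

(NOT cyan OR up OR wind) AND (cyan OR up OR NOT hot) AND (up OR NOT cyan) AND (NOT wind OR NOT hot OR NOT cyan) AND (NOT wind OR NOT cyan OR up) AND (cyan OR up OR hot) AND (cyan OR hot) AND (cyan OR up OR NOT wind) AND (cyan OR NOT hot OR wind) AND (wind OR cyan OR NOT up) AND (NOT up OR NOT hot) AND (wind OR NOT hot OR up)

Try up = true.
The clause (NOT hot) is unit, so hot = false.
The clause (cyan) is unit, so cyan = true.
Every clause is now satisfied; wind is unconstrained.

up: true; hot: false; cyan: true; wind: false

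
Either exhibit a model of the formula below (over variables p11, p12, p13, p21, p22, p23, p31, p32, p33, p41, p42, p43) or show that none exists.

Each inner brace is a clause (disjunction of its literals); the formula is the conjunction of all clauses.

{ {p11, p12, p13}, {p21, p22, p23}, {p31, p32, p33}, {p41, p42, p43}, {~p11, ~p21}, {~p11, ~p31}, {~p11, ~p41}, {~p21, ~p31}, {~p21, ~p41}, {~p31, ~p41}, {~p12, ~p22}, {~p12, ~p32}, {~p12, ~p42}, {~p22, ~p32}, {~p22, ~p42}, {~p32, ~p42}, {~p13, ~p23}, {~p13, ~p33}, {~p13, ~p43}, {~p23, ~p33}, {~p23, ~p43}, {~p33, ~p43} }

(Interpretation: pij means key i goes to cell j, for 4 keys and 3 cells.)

UNSATISFIABLE

Branch on p11: set p11 = 0.
Branch on p12: set p12 = 1.
From the singleton clause (~p22), p22 = 0.
From the singleton clause (~p32), p32 = 0.
From the singleton clause (~p42), p42 = 0.
Branch on p21: set p21 = 1.
From the singleton clause (~p31), p31 = 0.
From the singleton clause (p33), p33 = 1.
From the singleton clause (~p41), p41 = 0.
From the singleton clause (p43), p43 = 1.
That conflicts with the unit clause (~p43).
That branch fails; take p21 = 0 instead.
From the singleton clause (p23), p23 = 1.
From the singleton clause (~p13), p13 = 0.
From the singleton clause (~p33), p33 = 0.
From the singleton clause (p31), p31 = 1.
From the singleton clause (~p41), p41 = 0.
From the singleton clause (p43), p43 = 1.
That conflicts with the unit clause (~p43).
Either choice for p21 ends in contradiction.
That branch fails; take p12 = 0 instead.
From the singleton clause (p13), p13 = 1.
From the singleton clause (~p23), p23 = 0.
From the singleton clause (~p33), p33 = 0.
From the singleton clause (~p43), p43 = 0.
Branch on p21: set p21 = 1.
From the singleton clause (~p31), p31 = 0.
From the singleton clause (p32), p32 = 1.
From the singleton clause (~p41), p41 = 0.
From the singleton clause (p42), p42 = 1.
That conflicts with the unit clause (~p42).
That branch fails; take p21 = 0 instead.
From the singleton clause (p22), p22 = 1.
From the singleton clause (~p32), p32 = 0.
From the singleton clause (p31), p31 = 1.
From the singleton clause (~p41), p41 = 0.
From the singleton clause (p42), p42 = 1.
That conflicts with the unit clause (~p42).
Either choice for p21 ends in contradiction.
Either choice for p12 ends in contradiction.
That branch fails; take p11 = 1 instead.
From the singleton clause (~p21), p21 = 0.
From the singleton clause (~p31), p31 = 0.
From the singleton clause (~p41), p41 = 0.
Branch on p22: set p22 = 1.
From the singleton clause (~p12), p12 = 0.
From the singleton clause (~p32), p32 = 0.
From the singleton clause (p33), p33 = 1.
From the singleton clause (~p42), p42 = 0.
From the singleton clause (p43), p43 = 1.
That conflicts with the unit clause (~p43).
That branch fails; take p22 = 0 instead.
From the singleton clause (p23), p23 = 1.
From the singleton clause (~p13), p13 = 0.
From the singleton clause (~p33), p33 = 0.
From the singleton clause (p32), p32 = 1.
From the singleton clause (~p12), p12 = 0.
From the singleton clause (~p42), p42 = 0.
From the singleton clause (p43), p43 = 1.
That conflicts with the unit clause (~p43).
Either choice for p22 ends in contradiction.
Either choice for p11 ends in contradiction.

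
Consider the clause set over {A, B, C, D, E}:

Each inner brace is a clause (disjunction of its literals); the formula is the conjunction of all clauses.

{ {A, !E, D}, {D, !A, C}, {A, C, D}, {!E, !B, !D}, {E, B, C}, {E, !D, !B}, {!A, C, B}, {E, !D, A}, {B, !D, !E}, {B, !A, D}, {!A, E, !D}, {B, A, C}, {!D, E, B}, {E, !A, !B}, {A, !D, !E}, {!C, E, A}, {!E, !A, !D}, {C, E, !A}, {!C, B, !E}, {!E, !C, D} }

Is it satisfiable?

Unsatisfiable

Case A = true:
Case D = true:
From the singleton clause (E), E = true.
That conflicts with the unit clause (!E).
So D must be the other value — set D = false.
From the singleton clause (C), C = true.
From the singleton clause (B), B = true.
From the singleton clause (E), E = true.
That conflicts with the unit clause (!E).
Neither D = true nor D = false works.
So A must be the other value — set A = false.
Case E = false:
From the singleton clause (!D), D = false.
From the singleton clause (C), C = true.
That conflicts with the unit clause (!C).
So E must be the other value — set E = true.
From the singleton clause (D), D = true.
That conflicts with the unit clause (!D).
Neither E = true nor E = false works.
Neither A = true nor A = false works.
No assignment satisfies every clause.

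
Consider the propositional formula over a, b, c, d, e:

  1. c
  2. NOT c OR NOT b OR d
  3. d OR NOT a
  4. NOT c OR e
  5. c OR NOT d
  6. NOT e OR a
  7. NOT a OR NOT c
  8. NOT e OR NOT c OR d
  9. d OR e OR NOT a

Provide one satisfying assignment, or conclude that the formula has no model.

UNSATISFIABLE

From the singleton clause (c), c = true.
From the singleton clause (e), e = true.
From the singleton clause (a), a = true.
But (NOT a) is also a unit clause — contradiction.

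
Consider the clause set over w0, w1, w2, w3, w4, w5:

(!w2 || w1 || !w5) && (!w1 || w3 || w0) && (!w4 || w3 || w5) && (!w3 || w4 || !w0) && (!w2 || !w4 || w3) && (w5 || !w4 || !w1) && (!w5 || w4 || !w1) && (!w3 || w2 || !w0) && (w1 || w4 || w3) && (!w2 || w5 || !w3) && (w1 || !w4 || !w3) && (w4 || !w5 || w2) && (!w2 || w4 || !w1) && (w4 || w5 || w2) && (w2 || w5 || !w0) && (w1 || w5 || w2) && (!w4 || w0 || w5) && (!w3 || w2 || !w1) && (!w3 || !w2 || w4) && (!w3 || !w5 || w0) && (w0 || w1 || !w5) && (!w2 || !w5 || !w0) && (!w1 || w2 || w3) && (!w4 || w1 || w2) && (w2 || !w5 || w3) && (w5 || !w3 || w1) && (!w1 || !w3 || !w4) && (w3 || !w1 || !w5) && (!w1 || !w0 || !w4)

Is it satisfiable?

Try w2 = false.
Try w3 = false.
The clause (!w1) is unit, so w1 = false.
The clause (w4) is unit, so w4 = true.
But (!w4) is also a unit clause — contradiction.
Backtrack on w3: now try w3 = true.
The clause (!w0) is unit, so w0 = false.
The clause (!w1) is unit, so w1 = false.
The clause (!w4) is unit, so w4 = false.
The clause (!w5) is unit, so w5 = false.
But (w5) is also a unit clause — contradiction.
Both values of w3 lead to a conflict.
Backtrack on w2: now try w2 = true.
Try w1 = true.
The clause (w4) is unit, so w4 = true.
The clause (w3) is unit, so w3 = true.
But (!w3) is also a unit clause — contradiction.
Backtrack on w1: now try w1 = false.
The clause (!w5) is unit, so w5 = false.
The clause (!w3) is unit, so w3 = false.
The clause (!w4) is unit, so w4 = false.
But (w4) is also a unit clause — contradiction.
Both values of w1 lead to a conflict.
Both values of w2 lead to a conflict.
No assignment satisfies every clause.

Unsatisfiable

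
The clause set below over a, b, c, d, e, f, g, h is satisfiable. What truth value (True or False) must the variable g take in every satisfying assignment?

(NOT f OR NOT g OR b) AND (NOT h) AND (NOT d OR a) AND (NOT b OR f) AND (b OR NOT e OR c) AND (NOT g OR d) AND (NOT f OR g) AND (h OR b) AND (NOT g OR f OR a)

Suppose g = false.
From the singleton clause (NOT h), h = false.
From the singleton clause (NOT f), f = false.
From the singleton clause (NOT b), b = false.
But (b) is also a unit clause — contradiction.
So every satisfying assignment has g = True.

True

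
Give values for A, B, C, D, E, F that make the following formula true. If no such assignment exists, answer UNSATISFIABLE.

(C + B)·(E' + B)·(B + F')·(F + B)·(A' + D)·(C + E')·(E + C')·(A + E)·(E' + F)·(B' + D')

Try C = 1.
Unit clause (E) forces E = 1.
Unit clause (B) forces B = 1.
Unit clause (F) forces F = 1.
Unit clause (D') forces D = 0.
Unit clause (A') forces A = 0.
This assignment satisfies each clause.

A: 0; B: 1; C: 1; D: 0; E: 1; F: 1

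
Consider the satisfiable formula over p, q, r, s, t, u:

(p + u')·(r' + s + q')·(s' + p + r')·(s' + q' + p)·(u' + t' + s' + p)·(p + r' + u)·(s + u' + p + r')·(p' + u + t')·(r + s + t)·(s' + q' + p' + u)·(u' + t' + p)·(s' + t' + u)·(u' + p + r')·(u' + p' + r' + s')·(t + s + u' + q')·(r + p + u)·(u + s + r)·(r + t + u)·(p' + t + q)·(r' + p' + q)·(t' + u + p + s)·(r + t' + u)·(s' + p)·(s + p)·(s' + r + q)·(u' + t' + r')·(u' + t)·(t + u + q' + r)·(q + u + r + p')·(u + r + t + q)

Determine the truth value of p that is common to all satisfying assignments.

True

Suppose p = 0.
Unit clause (u') forces u = 0.
Unit clause (r') forces r = 0.
But (r) is also a unit clause — contradiction.
So every satisfying assignment has p = True.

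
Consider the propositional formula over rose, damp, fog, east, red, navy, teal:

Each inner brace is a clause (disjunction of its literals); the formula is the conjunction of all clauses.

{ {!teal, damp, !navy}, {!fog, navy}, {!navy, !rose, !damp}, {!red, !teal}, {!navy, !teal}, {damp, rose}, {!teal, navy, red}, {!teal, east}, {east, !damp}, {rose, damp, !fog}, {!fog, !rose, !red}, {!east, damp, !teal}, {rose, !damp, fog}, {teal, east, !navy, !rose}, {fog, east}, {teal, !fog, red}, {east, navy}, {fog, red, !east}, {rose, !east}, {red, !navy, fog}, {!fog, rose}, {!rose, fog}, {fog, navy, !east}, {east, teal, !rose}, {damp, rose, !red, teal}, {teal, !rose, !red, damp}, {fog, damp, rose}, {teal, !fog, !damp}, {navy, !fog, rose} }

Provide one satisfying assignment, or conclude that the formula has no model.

UNSATISFIABLE

Case fog = false:
From the singleton clause (east), east = true.
From the singleton clause (red), red = true.
From the singleton clause (!teal), teal = false.
From the singleton clause (rose), rose = true.
But (!rose) is also a unit clause — contradiction.
Backtrack on fog: now try fog = true.
From the singleton clause (navy), navy = true.
From the singleton clause (!teal), teal = false.
From the singleton clause (red), red = true.
From the singleton clause (!rose), rose = false.
But (rose) is also a unit clause — contradiction.
Either choice for fog ends in contradiction.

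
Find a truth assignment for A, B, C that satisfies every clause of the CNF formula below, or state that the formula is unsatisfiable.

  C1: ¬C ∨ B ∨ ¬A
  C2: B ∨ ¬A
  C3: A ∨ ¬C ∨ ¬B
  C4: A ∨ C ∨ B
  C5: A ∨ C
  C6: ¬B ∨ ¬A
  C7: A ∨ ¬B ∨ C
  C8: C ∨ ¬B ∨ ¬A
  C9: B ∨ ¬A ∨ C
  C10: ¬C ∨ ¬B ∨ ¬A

Try B = False.
Unit clause (¬A) forces A = False.
Unit clause (C) forces C = True.
All clauses are satisfied.

A: False; B: False; C: True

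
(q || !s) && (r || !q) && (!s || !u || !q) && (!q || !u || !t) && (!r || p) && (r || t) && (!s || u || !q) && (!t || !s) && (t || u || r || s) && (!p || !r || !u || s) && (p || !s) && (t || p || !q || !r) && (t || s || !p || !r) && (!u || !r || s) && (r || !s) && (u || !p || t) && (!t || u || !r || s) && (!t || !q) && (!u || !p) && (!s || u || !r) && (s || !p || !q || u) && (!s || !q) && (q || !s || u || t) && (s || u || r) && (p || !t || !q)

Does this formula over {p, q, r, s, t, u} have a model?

Case q = false:
(!s) alone gives s = false.
Case r = false:
(t) alone gives t = true.
(u) alone gives u = true.
(!p) alone gives p = false.
This assignment satisfies each clause.
A satisfying assignment: p ↦ false, q ↦ false, r ↦ false, s ↦ false, t ↦ true, u ↦ true.

Yes, satisfiable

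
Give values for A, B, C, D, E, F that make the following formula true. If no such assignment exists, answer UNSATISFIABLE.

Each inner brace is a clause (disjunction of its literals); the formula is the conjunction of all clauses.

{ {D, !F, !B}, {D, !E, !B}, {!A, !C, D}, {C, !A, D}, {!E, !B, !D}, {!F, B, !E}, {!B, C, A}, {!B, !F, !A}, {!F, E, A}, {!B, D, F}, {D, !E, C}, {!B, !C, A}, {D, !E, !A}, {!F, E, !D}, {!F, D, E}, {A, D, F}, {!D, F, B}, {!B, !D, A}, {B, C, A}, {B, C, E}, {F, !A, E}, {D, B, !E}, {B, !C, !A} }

Try D = true.
Try E = false.
Unit clause (!F) forces F = false.
Unit clause (B) forces B = true.
Unit clause (A) forces A = true.
But (!A) is also a unit clause — contradiction.
That branch fails; take E = true instead.
Unit clause (!B) forces B = false.
Unit clause (!F) forces F = false.
But (F) is also a unit clause — contradiction.
Neither E = true nor E = false works.
That branch fails; take D = false instead.
Try F = false.
Unit clause (!B) forces B = false.
Unit clause (A) forces A = true.
Unit clause (!C) forces C = false.
But (C) is also a unit clause — contradiction.
That branch fails; take F = true instead.
Unit clause (!B) forces B = false.
Unit clause (!E) forces E = false.
But (E) is also a unit clause — contradiction.
Neither F = true nor F = false works.
Neither D = true nor D = false works.

UNSATISFIABLE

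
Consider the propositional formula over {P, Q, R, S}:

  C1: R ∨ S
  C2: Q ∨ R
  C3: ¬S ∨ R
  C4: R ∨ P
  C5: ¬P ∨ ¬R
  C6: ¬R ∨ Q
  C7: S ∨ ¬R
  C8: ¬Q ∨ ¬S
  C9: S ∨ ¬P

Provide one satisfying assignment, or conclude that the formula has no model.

Try R = True.
From the singleton clause (¬P), P = False.
From the singleton clause (Q), Q = True.
From the singleton clause (S), S = True.
That conflicts with the unit clause (¬S).
So R must be the other value — set R = False.
From the singleton clause (S), S = True.
That conflicts with the unit clause (¬S).
Either choice for R ends in contradiction.

UNSATISFIABLE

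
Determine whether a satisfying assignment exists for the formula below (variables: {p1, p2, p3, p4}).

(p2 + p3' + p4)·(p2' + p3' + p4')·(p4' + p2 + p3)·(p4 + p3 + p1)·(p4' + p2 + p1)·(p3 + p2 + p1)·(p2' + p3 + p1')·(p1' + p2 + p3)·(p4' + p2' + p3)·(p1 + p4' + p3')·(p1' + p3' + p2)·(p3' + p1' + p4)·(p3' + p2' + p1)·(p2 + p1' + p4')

Unsatisfiable

Try p2 = 1.
Try p3 = 0.
(p1') alone gives p1 = 0.
(p4) alone gives p4 = 1.
But (p4') is also a unit clause — contradiction.
That branch fails; take p3 = 1 instead.
(p4') alone gives p4 = 0.
(p1') alone gives p1 = 0.
But (p1) is also a unit clause — contradiction.
Both values of p3 lead to a conflict.
That branch fails; take p2 = 0 instead.
Try p3 = 0.
(p4') alone gives p4 = 0.
(p1) alone gives p1 = 1.
But (p1') is also a unit clause — contradiction.
That branch fails; take p3 = 1 instead.
(p4) alone gives p4 = 1.
(p1) alone gives p1 = 1.
But (p1') is also a unit clause — contradiction.
Both values of p3 lead to a conflict.
Both values of p2 lead to a conflict.
No assignment satisfies every clause.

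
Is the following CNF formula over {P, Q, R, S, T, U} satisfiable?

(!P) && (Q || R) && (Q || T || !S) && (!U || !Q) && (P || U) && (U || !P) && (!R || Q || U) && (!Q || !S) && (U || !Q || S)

The clause (!P) is unit, so P = false.
The clause (U) is unit, so U = true.
The clause (!Q) is unit, so Q = false.
The clause (R) is unit, so R = true.
Suppose T = true.
Every clause is now satisfied; S is unconstrained.
A satisfying assignment: P: false,  Q: false,  R: true,  S: false,  T: true,  U: true.

Yes, satisfiable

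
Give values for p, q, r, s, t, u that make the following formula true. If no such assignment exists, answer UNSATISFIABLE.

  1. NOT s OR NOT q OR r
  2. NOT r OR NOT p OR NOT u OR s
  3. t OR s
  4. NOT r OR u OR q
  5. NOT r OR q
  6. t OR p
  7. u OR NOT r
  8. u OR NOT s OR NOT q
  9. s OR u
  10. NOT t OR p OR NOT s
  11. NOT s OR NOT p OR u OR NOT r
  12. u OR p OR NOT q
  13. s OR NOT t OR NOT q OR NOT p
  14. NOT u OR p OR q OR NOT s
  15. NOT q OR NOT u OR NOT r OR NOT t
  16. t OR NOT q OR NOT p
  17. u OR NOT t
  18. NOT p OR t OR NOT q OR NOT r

p ↦ true; q ↦ false; r ↦ false; s ↦ true; t ↦ false; u ↦ false

Suppose t = false.
(s) alone gives s = true.
(p) alone gives p = true.
(NOT q) alone gives q = false.
(NOT r) alone gives r = false.
No clause remains; u is free.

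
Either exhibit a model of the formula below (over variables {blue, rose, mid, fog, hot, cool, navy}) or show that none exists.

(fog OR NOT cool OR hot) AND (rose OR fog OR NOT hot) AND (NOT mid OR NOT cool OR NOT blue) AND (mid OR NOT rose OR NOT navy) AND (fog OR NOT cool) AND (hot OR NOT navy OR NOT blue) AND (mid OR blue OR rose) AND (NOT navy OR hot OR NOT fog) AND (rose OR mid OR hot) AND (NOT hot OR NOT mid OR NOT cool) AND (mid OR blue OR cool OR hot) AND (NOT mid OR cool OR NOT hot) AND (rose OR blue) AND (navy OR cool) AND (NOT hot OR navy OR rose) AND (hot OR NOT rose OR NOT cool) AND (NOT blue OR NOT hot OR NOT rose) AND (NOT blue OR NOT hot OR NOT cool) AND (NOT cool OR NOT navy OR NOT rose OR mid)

blue: false; rose: true; mid: true; fog: false; hot: false; cool: false; navy: true

Try fog = false.
(NOT cool) alone gives cool = false.
(navy) alone gives navy = true.
Try rose = true.
(mid) alone gives mid = true.
(NOT hot) alone gives hot = false.
(NOT blue) alone gives blue = false.
This assignment satisfies each clause.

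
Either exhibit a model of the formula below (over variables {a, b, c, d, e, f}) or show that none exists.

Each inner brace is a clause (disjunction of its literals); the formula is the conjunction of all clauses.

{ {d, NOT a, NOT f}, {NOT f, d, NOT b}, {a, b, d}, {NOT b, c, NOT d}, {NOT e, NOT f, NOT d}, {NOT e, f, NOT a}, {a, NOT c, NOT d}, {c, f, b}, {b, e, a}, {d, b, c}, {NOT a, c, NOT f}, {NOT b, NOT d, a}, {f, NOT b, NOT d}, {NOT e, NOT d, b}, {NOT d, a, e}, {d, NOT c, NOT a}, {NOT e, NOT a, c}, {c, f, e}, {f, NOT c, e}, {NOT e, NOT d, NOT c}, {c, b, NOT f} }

a=true,  b=false,  c=true,  d=true,  e=false,  f=true

Branch on d: set d = true.
Branch on b: set b = false.
Unit clause (NOT e) forces e = false.
Unit clause (a) forces a = true.
Branch on c: set c = true.
Unit clause (f) forces f = true.
Every clause now holds.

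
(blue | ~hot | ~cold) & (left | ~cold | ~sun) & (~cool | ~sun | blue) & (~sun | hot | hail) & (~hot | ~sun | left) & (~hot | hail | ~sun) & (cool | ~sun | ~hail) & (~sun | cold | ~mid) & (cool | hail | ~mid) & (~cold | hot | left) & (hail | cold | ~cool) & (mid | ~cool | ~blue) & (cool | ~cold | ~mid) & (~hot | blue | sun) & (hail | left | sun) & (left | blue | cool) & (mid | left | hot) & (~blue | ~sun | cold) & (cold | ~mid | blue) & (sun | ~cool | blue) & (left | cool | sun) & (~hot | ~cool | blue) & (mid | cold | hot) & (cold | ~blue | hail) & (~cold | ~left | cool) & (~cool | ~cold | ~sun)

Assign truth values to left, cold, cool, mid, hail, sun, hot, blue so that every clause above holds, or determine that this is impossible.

left ↦ 1; cold ↦ 0; cool ↦ 0; mid ↦ 0; hail ↦ 1; sun ↦ 0; hot ↦ 1; blue ↦ 1

Case blue = 1:
Case mid = 0:
The clause (~cool) is unit, so cool = 0.
Case sun = 0:
The clause (left) is unit, so left = 1.
The clause (~cold) is unit, so cold = 0.
The clause (hot) is unit, so hot = 1.
The clause (hail) is unit, so hail = 1.
This assignment satisfies each clause.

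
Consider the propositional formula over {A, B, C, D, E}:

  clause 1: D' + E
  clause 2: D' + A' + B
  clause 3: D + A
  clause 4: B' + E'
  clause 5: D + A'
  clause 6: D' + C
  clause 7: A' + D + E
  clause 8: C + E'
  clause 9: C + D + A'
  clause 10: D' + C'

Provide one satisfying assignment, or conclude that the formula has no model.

UNSATISFIABLE

Branch on D: set D = 0.
Unit clause (A) forces A = 1.
That conflicts with the unit clause (A').
Backtrack on D: now try D = 1.
Unit clause (E) forces E = 1.
Unit clause (B') forces B = 0.
Unit clause (A') forces A = 0.
Unit clause (C) forces C = 1.
That conflicts with the unit clause (C').
Both values of D lead to a conflict.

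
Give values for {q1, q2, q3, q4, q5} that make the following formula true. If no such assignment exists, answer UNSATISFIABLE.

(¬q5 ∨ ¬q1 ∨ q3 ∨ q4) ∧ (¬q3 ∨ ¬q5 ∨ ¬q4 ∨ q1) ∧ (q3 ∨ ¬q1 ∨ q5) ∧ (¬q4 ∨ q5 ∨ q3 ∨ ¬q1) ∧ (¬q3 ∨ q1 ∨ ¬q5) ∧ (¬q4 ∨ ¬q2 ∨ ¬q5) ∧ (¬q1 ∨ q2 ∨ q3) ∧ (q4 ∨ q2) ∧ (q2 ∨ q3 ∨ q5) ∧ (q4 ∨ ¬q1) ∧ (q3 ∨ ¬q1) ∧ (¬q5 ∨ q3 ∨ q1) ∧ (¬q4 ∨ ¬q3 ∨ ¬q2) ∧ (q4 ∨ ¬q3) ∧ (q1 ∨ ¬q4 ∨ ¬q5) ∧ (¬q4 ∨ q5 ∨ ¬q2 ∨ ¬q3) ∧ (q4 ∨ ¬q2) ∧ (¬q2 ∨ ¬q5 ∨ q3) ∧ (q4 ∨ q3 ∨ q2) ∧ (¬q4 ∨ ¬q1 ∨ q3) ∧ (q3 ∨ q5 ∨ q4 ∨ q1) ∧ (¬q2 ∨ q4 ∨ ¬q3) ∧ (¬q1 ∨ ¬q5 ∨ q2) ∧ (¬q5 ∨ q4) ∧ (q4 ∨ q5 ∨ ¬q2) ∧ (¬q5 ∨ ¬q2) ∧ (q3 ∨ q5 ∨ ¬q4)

Branch on q4: set q4 = True.
Branch on q2: set q2 = False.
Branch on q1: set q1 = True.
The clause (q3) is unit, so q3 = True.
The clause (¬q5) is unit, so q5 = False.
All clauses are satisfied.

q1 ↦ True,  q2 ↦ False,  q3 ↦ True,  q4 ↦ True,  q5 ↦ False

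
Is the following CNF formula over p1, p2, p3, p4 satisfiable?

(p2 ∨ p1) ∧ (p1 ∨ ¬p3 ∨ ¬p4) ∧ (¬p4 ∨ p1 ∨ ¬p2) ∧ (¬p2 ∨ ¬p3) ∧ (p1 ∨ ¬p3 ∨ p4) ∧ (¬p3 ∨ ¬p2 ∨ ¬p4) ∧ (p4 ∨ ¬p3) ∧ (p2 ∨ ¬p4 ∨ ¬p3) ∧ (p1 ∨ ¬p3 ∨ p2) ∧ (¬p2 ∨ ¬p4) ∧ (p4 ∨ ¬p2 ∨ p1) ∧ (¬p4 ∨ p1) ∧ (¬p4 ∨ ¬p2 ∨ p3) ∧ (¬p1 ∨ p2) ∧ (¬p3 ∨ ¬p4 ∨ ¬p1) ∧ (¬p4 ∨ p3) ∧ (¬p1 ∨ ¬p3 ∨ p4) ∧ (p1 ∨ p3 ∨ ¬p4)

Try p2 = True.
From the singleton clause (¬p3), p3 = False.
From the singleton clause (¬p4), p4 = False.
From the singleton clause (p1), p1 = True.
Every clause now holds.
A satisfying assignment: p1: True, p2: True, p3: False, p4: False.

Yes, satisfiable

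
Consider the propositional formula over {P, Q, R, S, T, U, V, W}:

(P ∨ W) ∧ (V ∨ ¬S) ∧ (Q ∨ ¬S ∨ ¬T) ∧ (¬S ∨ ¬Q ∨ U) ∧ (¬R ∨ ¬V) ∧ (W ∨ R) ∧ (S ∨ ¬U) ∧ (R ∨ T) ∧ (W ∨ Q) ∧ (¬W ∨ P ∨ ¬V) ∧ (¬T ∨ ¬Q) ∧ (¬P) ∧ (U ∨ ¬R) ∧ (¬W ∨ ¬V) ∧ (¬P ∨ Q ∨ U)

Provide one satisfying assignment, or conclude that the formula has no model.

Unit clause (¬P) forces P = False.
Unit clause (W) forces W = True.
Unit clause (¬V) forces V = False.
Unit clause (¬S) forces S = False.
Unit clause (¬U) forces U = False.
Unit clause (¬R) forces R = False.
Unit clause (T) forces T = True.
Unit clause (¬Q) forces Q = False.
Every clause now holds.

P: False; Q: False; R: False; S: False; T: True; U: False; V: False; W: True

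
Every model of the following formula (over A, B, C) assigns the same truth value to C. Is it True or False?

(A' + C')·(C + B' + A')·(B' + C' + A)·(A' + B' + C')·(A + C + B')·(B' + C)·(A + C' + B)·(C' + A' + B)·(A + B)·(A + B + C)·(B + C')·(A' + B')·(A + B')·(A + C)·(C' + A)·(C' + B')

False

Suppose C = 1.
(A') alone gives A = 0.
But (A) is also a unit clause — contradiction.
So every satisfying assignment has C = False.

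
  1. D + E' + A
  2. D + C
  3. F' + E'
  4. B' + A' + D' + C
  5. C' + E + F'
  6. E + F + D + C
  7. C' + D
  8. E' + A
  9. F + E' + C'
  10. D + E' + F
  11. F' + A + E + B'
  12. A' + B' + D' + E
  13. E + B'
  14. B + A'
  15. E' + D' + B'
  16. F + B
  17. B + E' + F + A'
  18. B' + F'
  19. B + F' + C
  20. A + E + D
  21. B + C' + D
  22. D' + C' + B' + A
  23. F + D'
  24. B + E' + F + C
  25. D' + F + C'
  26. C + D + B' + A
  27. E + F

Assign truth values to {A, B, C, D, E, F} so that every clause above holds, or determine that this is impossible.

Case D = 1:
Unit clause (F) forces F = 1.
Unit clause (E') forces E = 0.
Unit clause (C') forces C = 0.
Unit clause (B') forces B = 0.
That conflicts with the unit clause (B).
That branch fails; take D = 0 instead.
Unit clause (C) forces C = 1.
That conflicts with the unit clause (C').
Either choice for D ends in contradiction.

UNSATISFIABLE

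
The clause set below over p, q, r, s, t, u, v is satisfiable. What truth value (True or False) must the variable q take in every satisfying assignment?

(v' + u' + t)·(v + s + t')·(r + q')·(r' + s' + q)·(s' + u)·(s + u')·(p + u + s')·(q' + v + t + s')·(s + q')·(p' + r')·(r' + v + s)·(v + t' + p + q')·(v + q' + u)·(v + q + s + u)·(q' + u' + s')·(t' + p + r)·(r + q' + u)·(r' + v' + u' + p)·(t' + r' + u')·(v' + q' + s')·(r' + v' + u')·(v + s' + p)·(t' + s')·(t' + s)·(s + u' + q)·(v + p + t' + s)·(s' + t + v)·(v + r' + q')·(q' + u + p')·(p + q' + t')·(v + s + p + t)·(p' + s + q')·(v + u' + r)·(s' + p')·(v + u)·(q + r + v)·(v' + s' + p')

Suppose q = 1.
The clause (r) is unit, so r = 1.
The clause (s) is unit, so s = 1.
The clause (u) is unit, so u = 1.
That conflicts with the unit clause (u').
So every satisfying assignment has q = False.

False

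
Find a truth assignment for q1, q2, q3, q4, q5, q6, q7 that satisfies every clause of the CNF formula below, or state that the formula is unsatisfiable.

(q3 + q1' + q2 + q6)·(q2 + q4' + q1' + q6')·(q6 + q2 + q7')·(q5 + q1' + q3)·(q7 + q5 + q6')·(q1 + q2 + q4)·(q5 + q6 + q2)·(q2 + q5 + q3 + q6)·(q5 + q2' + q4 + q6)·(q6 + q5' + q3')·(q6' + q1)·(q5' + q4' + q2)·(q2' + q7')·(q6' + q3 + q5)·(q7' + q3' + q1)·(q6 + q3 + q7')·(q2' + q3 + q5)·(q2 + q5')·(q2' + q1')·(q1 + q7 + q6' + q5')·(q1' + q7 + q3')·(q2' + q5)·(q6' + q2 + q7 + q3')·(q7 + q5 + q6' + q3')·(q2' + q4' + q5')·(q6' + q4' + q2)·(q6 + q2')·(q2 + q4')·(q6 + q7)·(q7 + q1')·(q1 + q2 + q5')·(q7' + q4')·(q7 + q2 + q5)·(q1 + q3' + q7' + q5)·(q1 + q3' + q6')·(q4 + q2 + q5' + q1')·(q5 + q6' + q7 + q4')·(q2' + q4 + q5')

Branch on q6: set q6 = 1.
The clause (q1) is unit, so q1 = 1.
The clause (q2') is unit, so q2 = 0.
The clause (q4') is unit, so q4 = 0.
The clause (q5') is unit, so q5 = 0.
The clause (q3) is unit, so q3 = 1.
The clause (q7) is unit, so q7 = 1.
Every clause now holds.

q1=1, q2=0, q3=1, q4=0, q5=0, q6=1, q7=1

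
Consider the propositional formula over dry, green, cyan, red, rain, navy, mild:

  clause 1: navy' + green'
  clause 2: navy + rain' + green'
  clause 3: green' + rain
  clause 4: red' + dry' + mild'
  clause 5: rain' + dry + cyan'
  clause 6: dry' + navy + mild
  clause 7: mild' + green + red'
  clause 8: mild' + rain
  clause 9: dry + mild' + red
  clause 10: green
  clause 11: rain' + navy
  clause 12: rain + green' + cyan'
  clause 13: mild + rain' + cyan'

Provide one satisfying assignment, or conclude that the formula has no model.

UNSATISFIABLE

Unit clause (green) forces green = 1.
Unit clause (navy') forces navy = 0.
Unit clause (rain') forces rain = 0.
But (rain) is also a unit clause — contradiction.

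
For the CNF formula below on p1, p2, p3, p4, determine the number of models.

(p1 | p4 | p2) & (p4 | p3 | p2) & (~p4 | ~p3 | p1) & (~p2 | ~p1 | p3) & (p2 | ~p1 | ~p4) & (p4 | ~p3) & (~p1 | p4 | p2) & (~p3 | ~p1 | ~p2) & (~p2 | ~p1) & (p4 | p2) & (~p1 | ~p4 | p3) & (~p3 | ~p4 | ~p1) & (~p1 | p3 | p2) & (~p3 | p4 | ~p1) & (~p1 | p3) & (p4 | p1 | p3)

There are 2^4 = 16 truth assignments over (p1, p2, p3, p4).
Check each against the 16 clauses (columns in the order p1, p2, p3, p4):
  F F F F  ✗ fails (p1 | p4 | p2)
  F F F T  ✓ satisfies all
  F F T F  ✗ fails (p1 | p4 | p2)
  F F T T  ✗ fails (~p4 | ~p3 | p1)
  F T F F  ✗ fails (p4 | p1 | p3)
  F T F T  ✓ satisfies all
  F T T F  ✗ fails (p4 | ~p3)
  F T T T  ✗ fails (~p4 | ~p3 | p1)
  T F F F  ✗ fails (p4 | p3 | p2)
  T F F T  ✗ fails (p2 | ~p1 | ~p4)
  T F T F  ✗ fails (p4 | ~p3)
  T F T T  ✗ fails (p2 | ~p1 | ~p4)
  T T F F  ✗ fails (~p2 | ~p1 | p3)
  T T F T  ✗ fails (~p2 | ~p1 | p3)
  T T T F  ✗ fails (p4 | ~p3)
  T T T T  ✗ fails (~p3 | ~p1 | ~p2)
2 of the 16 rows are models.

2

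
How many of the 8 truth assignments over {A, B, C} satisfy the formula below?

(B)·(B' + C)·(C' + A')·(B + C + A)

There are 2^3 = 8 truth assignments over (A, B, C).
Split on B. With B = 1, the clauses containing B are satisfied and B' drops from the rest; 1 of the 2^2 = 4 assignments to the other variables satisfy what remains.
With B = 0, by the same count on the reduced clause set, 0 assignments work.
(One model: A=F, B=T, C=T.)
Total: 1 + 0 = 1.

1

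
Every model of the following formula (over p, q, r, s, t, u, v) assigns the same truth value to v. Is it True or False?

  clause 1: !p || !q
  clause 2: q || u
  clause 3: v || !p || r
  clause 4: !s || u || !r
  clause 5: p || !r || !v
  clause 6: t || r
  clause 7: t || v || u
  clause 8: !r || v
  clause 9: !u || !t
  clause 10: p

True

Suppose v = false.
From the singleton clause (!r), r = false.
From the singleton clause (!p), p = false.
That conflicts with the unit clause (p).
So every satisfying assignment has v = True.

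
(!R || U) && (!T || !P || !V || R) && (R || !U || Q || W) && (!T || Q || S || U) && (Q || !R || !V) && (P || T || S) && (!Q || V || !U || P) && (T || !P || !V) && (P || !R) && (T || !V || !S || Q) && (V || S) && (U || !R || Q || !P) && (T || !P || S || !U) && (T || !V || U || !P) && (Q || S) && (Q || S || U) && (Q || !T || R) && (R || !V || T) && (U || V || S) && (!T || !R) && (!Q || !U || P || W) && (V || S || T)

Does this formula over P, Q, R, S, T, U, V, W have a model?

Try R = false.
Try V = true.
The clause (T) is unit, so T = true.
The clause (!P) is unit, so P = false.
The clause (Q) is unit, so Q = true.
Try U = false.
Every clause is now satisfied; S, W are unconstrained.
A satisfying assignment: P=false; Q=true; R=false; S=true; T=true; U=false; V=true; W=false.

Yes, satisfiable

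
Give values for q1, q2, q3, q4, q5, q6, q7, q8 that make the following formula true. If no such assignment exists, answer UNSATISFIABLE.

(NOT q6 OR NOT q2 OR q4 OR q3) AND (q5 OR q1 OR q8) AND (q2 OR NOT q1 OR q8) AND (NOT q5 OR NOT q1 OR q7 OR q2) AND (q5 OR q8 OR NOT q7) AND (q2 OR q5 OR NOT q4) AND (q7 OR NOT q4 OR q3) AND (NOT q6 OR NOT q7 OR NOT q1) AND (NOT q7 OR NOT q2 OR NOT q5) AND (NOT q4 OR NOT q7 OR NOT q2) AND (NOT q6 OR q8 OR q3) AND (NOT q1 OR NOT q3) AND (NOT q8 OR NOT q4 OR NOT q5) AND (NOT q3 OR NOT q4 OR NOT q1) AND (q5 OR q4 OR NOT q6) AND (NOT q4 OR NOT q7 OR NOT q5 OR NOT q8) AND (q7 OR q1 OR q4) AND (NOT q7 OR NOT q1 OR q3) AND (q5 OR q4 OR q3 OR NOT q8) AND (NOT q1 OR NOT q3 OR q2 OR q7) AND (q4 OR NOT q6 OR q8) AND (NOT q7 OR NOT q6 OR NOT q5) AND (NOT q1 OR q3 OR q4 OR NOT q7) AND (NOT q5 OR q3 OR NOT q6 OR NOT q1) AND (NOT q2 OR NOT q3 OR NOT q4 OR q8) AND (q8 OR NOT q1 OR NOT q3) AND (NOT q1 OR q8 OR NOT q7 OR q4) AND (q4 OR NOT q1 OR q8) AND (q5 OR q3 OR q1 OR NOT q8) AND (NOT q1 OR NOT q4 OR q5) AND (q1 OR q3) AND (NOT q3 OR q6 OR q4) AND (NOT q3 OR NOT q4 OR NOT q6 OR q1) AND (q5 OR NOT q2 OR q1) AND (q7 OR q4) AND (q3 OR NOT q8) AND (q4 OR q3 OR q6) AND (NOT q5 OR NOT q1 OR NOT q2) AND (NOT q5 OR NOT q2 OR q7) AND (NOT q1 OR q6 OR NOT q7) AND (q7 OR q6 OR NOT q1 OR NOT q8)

Try q1 = false.
From the singleton clause (q3), q3 = true.
Try q5 = true.
Try q7 = false.
From the singleton clause (q4), q4 = true.
From the singleton clause (NOT q8), q8 = false.
From the singleton clause (NOT q2), q2 = false.
From the singleton clause (NOT q6), q6 = false.
Every clause now holds.

q1: false, q2: false, q3: true, q4: true, q5: true, q6: false, q7: false, q8: false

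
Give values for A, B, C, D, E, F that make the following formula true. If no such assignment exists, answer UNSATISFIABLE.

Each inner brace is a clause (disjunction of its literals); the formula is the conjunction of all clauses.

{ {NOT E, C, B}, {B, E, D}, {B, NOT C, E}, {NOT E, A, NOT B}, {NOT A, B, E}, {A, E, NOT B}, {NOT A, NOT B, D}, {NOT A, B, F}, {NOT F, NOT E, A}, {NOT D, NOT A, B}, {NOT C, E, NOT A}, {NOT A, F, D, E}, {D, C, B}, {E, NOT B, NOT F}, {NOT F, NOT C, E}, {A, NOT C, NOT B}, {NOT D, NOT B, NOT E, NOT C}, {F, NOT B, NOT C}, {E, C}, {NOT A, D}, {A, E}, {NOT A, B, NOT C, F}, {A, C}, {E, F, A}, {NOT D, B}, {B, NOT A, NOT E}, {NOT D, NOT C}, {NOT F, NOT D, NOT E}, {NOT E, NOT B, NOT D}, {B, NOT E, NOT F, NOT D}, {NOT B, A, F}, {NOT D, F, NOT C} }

A=false,  B=false,  C=true,  D=false,  E=true,  F=false

Case E = true:
Case C = true:
(NOT D) alone gives D = false.
(NOT A) alone gives A = false.
(NOT B) alone gives B = false.
(NOT F) alone gives F = false.
All clauses are satisfied.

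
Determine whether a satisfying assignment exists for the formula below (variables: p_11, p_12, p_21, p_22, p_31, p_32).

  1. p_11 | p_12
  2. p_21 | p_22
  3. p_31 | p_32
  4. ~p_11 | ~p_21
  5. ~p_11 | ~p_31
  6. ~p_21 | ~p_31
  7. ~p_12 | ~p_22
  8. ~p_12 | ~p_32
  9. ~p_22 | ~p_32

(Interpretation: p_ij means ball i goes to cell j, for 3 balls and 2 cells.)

Branch on p_11: set p_11 = 1.
(~p_21) alone gives p_21 = 0.
(p_22) alone gives p_22 = 1.
(~p_31) alone gives p_31 = 0.
(p_32) alone gives p_32 = 1.
But (~p_32) is also a unit clause — contradiction.
That branch fails; take p_11 = 0 instead.
(p_12) alone gives p_12 = 1.
(~p_22) alone gives p_22 = 0.
(p_21) alone gives p_21 = 1.
(~p_31) alone gives p_31 = 0.
(p_32) alone gives p_32 = 1.
But (~p_32) is also a unit clause — contradiction.
Both values of p_11 lead to a conflict.
No assignment satisfies every clause.

Unsatisfiable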